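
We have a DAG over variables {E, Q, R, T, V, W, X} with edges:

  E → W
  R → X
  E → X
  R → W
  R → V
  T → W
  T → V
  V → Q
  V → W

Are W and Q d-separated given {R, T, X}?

4 paths connect W and Q; each must be blocked for d-separation to hold:
  1. W ← E → X ← R → V → Q — E:fork[open]; X:collider[open]; R:fork[blocks]; V:chain[open] ⇒ blocked
  2. W ← V → Q — V:fork[open] ⇒ active
  3. W ← R → V → Q — R:fork[blocks]; V:chain[open] ⇒ blocked
  4. W ← T → V → Q — T:fork[blocks]; V:chain[open] ⇒ blocked
Because an active path exists, W and Q are not d-separated.

No — W and Q are not d-separated given {R, T, X}.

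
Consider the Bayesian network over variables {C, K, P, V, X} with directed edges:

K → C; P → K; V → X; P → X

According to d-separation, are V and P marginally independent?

Yes

There is one path between V and P:
  1. V → X ← P — X:collider[blocks] ⇒ blocked
All paths are blocked; V ⊥ P | ∅ holds.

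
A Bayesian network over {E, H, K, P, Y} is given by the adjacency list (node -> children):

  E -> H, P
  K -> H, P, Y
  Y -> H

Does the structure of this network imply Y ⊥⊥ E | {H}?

No

4 paths connect Y and E; each must be blocked for d-separation to hold:
Path 1: Y ← K → P ← E
  P is a collider here and neither P nor any of its descendants is conditioned on, so the collider stays closed — the path is blocked at P.
Path 2: Y ← K → H ← E
  K is a fork and K is not conditioned on; H is a collider and H is conditioned on, which opens it — no node blocks this path, so it is active.
Path 3: Y → H ← E
  H is a collider and H is conditioned on, which opens it — no node blocks this path, so it is active.
Path 4: Y → H ← K → P ← E
  P is a collider here and neither P nor any of its descendants is conditioned on, so the collider stays closed — the path is blocked at P.
At least one path is unblocked, so d-separation fails.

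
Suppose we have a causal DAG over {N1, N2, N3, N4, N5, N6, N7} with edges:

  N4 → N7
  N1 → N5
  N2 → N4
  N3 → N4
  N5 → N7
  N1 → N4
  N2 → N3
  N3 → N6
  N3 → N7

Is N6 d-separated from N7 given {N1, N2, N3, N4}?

5 paths connect N6 and N7; each must be blocked for d-separation to hold:
Path 1: N6 ← N3 → N4 ← N1 → N5 → N7
  N3 is a fork here and N3 is conditioned on, so the path is blocked at N3.
Path 2: N6 ← N3 → N4 → N7
  N3 is a fork here and N3 is conditioned on, so the path is blocked at N3.
Path 3: N6 ← N3 ← N2 → N4 ← N1 → N5 → N7
  N3 is a chain here and N3 is conditioned on, so the path is blocked at N3.
Path 4: N6 ← N3 ← N2 → N4 → N7
  N3 is a chain here and N3 is conditioned on, so the path is blocked at N3.
Path 5: N6 ← N3 → N7
  N3 is a fork here and N3 is conditioned on, so the path is blocked at N3.
Since every path is blocked, d-separation holds.

Yes — N6 and N7 are d-separated given {N1, N2, N3, N4}.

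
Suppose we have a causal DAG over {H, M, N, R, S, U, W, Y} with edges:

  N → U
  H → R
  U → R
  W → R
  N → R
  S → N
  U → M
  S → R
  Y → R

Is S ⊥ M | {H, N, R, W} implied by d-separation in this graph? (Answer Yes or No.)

We examine all 4 paths between S and M:
Path 1: S → R ← N → U → M
  N is a fork here and N is conditioned on, so the path is blocked at N.
Path 2: S → R ← U → M
  R is a collider and R is conditioned on, which opens it; U is a fork and U is not conditioned on — no node blocks this path, so it is active.
Path 3: S → N → R ← U → M
  N is a chain here and N is conditioned on, so the path is blocked at N.
Path 4: S → N → U → M
  N is a chain here and N is conditioned on, so the path is blocked at N.
Because an active path exists, S and M are not d-separated.

No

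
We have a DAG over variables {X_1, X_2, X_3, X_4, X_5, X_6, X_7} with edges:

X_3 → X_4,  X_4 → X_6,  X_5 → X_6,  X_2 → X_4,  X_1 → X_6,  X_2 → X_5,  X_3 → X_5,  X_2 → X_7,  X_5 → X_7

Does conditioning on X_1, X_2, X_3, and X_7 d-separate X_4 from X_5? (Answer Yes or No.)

There are 4 undirected paths between X_4 and X_5; checking each against the conditioning set {X_1, X_2, X_3, X_7}:
Path 1: X_4 → X_6 ← X_5
  X_6 is a collider here and neither X_6 nor any of its descendants is conditioned on, so the collider stays closed — the path is blocked at X_6.
Path 2: X_4 ← X_2 → X_7 ← X_5
  X_2 is a fork here and X_2 is conditioned on, so the path is blocked at X_2.
Path 3: X_4 ← X_2 → X_5
  X_2 is a fork here and X_2 is conditioned on, so the path is blocked at X_2.
Path 4: X_4 ← X_3 → X_5
  X_3 is a fork here and X_3 is conditioned on, so the path is blocked at X_3.
Every path is blocked, so X_4 and X_5 are d-separated given {X_1, X_2, X_3, X_7}.

Yes — X_4 and X_5 are d-separated given {X_1, X_2, X_3, X_7}.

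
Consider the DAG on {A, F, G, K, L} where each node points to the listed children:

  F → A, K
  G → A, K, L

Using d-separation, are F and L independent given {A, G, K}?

Yes

2 paths connect F and L; each must be blocked for d-separation to hold:
  1. F → K ← G → L — K:collider[open]; G:fork[blocks] ⇒ blocked
  2. F → A ← G → L — A:collider[open]; G:fork[blocks] ⇒ blocked
All paths are blocked; F ⊥ L | {A, G, K} holds.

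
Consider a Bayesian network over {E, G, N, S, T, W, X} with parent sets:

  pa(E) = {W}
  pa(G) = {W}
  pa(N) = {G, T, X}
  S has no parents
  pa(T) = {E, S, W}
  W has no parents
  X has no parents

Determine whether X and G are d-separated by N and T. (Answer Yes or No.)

No

There are 3 undirected paths between X and G; checking each against the conditioning set {N, T}:
  1. X → N ← G — N:collider[open] ⇒ active
  2. X → N ← T ← W → G — N:collider[open]; T:chain[blocks]; W:fork[open] ⇒ blocked
  3. X → N ← T ← E ← W → G — N:collider[open]; T:chain[blocks]; E:chain[open]; W:fork[open] ⇒ blocked
Because an active path exists, X and G are not d-separated.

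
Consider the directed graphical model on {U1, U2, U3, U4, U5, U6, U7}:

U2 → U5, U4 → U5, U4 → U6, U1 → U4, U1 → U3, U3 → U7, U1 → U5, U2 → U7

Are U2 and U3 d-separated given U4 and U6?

We examine all 3 paths between U2 and U3:
  1. U2 → U7 ← U3 — U7:collider[blocks] ⇒ blocked
  2. U2 → U5 ← U1 → U3 — U5:collider[blocks]; U1:fork[open] ⇒ blocked
  3. U2 → U5 ← U4 ← U1 → U3 — U5:collider[blocks]; U4:chain[blocks]; U1:fork[open] ⇒ blocked
All paths are blocked; U2 ⊥ U3 | {U4, U6} holds.

Yes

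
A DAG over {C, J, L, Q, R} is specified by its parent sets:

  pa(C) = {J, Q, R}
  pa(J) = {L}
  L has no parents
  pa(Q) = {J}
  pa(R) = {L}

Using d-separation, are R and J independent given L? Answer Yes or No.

There are 3 undirected paths between R and J; checking each against the conditioning set {L}:
Path 1: R ← L → J
  L is a fork here and L is conditioned on, so the path is blocked at L.
Path 2: R → C ← J
  C is a collider here and neither C nor any of its descendants is conditioned on, so the collider stays closed — the path is blocked at C.
Path 3: R → C ← Q ← J
  C is a collider here and neither C nor any of its descendants is conditioned on, so the collider stays closed — the path is blocked at C.
Every path is blocked, so R and J are d-separated given {L}.

Yes — R and J are d-separated given {L}.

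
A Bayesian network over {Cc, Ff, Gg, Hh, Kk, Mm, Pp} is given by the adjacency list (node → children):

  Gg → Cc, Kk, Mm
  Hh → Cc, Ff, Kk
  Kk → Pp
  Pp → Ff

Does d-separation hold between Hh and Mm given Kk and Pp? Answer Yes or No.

Enumerating the 3 paths from Hh to Mm and testing each for blocking by {Kk, Pp}:
Path 1: Hh → Cc ← Gg → Mm
  Cc is a collider here and neither Cc nor any of its descendants is conditioned on, so the collider stays closed — the path is blocked at Cc.
Path 2: Hh → Kk ← Gg → Mm
  Kk is a collider and Kk is conditioned on, which opens it; Gg is a fork and Gg is not conditioned on — no node blocks this path, so it is active.
Path 3: Hh → Ff ← Pp ← Kk ← Gg → Mm
  Ff is a collider here and neither Ff nor any of its descendants is conditioned on, so the collider stays closed — the path is blocked at Ff.
Because an active path exists, Hh and Mm are not d-separated.

No — Hh and Mm are not d-separated given {Kk, Pp}.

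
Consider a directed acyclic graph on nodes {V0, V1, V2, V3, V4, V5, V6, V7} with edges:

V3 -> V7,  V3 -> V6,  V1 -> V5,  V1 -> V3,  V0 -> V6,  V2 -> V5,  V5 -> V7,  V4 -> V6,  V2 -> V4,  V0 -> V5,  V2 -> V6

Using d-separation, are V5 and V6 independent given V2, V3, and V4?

No

Enumerating the 5 paths from V5 to V6 and testing each for blocking by {V2, V3, V4}:
Path 1: V5 ← V2 → V4 → V6
  V2 is a fork here and V2 is conditioned on, so the path is blocked at V2.
Path 2: V5 ← V2 → V6
  V2 is a fork here and V2 is conditioned on, so the path is blocked at V2.
Path 3: V5 → V7 ← V3 → V6
  V7 is a collider here and neither V7 nor any of its descendants is conditioned on, so the collider stays closed — the path is blocked at V7.
Path 4: V5 ← V1 → V3 → V6
  V3 is a chain here and V3 is conditioned on, so the path is blocked at V3.
Path 5: V5 ← V0 → V6
  V0 is a fork and V0 is not conditioned on — no node blocks this path, so it is active.
Since the path V5 ← V0 → V6 is active, V5 and V6 are not d-separated given {V2, V3, V4}.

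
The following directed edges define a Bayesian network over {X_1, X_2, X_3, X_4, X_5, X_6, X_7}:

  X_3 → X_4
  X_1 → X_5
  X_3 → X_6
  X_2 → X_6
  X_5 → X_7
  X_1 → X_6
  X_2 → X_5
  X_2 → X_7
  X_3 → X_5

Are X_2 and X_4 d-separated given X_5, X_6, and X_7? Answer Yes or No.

No

There are 6 undirected paths between X_2 and X_4; checking each against the conditioning set {X_5, X_6, X_7}:
Path 1: X_2 → X_7 ← X_5 ← X_1 → X_6 ← X_3 → X_4
  X_5 is a chain here and X_5 is conditioned on, so the path is blocked at X_5.
Path 2: X_2 → X_7 ← X_5 ← X_3 → X_4
  X_5 is a chain here and X_5 is conditioned on, so the path is blocked at X_5.
Path 3: X_2 → X_5 ← X_1 → X_6 ← X_3 → X_4
  X_5 is a collider and X_5 is conditioned on, which opens it; X_1 is a fork and X_1 is not conditioned on; X_6 is a collider and X_6 is conditioned on, which opens it; X_3 is a fork and X_3 is not conditioned on — no node blocks this path, so it is active.
Path 4: X_2 → X_5 ← X_3 → X_4
  X_5 is a collider and X_5 is conditioned on, which opens it; X_3 is a fork and X_3 is not conditioned on — no node blocks this path, so it is active.
Path 5: X_2 → X_6 ← X_1 → X_5 ← X_3 → X_4
  X_6 is a collider and X_6 is conditioned on, which opens it; X_1 is a fork and X_1 is not conditioned on; X_5 is a collider and X_5 is conditioned on, which opens it; X_3 is a fork and X_3 is not conditioned on — no node blocks this path, so it is active.
Path 6: X_2 → X_6 ← X_3 → X_4
  X_6 is a collider and X_6 is conditioned on, which opens it; X_3 is a fork and X_3 is not conditioned on — no node blocks this path, so it is active.
Because an active path exists, X_2 and X_4 are not d-separated.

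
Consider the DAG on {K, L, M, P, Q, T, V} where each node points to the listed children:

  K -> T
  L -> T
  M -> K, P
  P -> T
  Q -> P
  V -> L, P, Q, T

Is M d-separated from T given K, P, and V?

Yes

There are 6 undirected paths between M and T; checking each against the conditioning set {K, P, V}:
  1. M → P → T — P:chain[blocks] ⇒ blocked
  2. M → P ← Q ← V → T — P:collider[open]; Q:chain[open]; V:fork[blocks] ⇒ blocked
  3. M → P ← Q ← V → L → T — P:collider[open]; Q:chain[open]; V:fork[blocks]; L:chain[open] ⇒ blocked
  4. M → P ← V → T — P:collider[open]; V:fork[blocks] ⇒ blocked
  5. M → P ← V → L → T — P:collider[open]; V:fork[blocks]; L:chain[open] ⇒ blocked
  6. M → K → T — K:chain[blocks] ⇒ blocked
Every path is blocked, so M and T are d-separated given {K, P, V}.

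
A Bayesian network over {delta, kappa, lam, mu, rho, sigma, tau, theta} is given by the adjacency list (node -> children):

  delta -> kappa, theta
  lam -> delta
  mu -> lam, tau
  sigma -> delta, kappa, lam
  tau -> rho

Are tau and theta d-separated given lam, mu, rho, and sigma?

Enumerating the 3 paths from tau to theta and testing each for blocking by {lam, mu, rho, sigma}:
Path 1: tau ← mu → lam → delta → theta
  mu is a fork here and mu is conditioned on, so the path is blocked at mu.
Path 2: tau ← mu → lam ← sigma → delta → theta
  mu is a fork here and mu is conditioned on, so the path is blocked at mu.
Path 3: tau ← mu → lam ← sigma → kappa ← delta → theta
  mu is a fork here and mu is conditioned on, so the path is blocked at mu.
Since every path is blocked, d-separation holds.

Yes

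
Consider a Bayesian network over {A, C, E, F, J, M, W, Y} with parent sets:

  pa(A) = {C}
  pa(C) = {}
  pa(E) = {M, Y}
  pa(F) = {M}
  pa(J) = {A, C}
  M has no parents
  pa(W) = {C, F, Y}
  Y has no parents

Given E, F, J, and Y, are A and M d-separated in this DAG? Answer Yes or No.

Enumerating the 4 paths from A to M and testing each for blocking by {E, F, J, Y}:
  1. A ← C → W ← F ← M — C:fork[open]; W:collider[blocks]; F:chain[blocks] ⇒ blocked
  2. A ← C → W ← Y → E ← M — C:fork[open]; W:collider[blocks]; Y:fork[blocks]; E:collider[open] ⇒ blocked
  3. A → J ← C → W ← F ← M — J:collider[open]; C:fork[open]; W:collider[blocks]; F:chain[blocks] ⇒ blocked
  4. A → J ← C → W ← Y → E ← M — J:collider[open]; C:fork[open]; W:collider[blocks]; Y:fork[blocks]; E:collider[open] ⇒ blocked
All paths are blocked; A ⊥ M | {E, F, J, Y} holds.

Yes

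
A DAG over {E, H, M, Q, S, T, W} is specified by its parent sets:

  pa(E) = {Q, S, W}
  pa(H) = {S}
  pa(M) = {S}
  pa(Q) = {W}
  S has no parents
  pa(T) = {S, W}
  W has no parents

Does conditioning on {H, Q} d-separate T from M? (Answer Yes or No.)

No

3 paths connect T and M; each must be blocked for d-separation to hold:
Path 1: T ← S → M
  S is a fork and S is not conditioned on — no node blocks this path, so it is active.
Path 2: T ← W → Q → E ← S → M
  Q is a chain here and Q is conditioned on, so the path is blocked at Q.
Path 3: T ← W → E ← S → M
  E is a collider here and neither E nor any of its descendants is conditioned on, so the collider stays closed — the path is blocked at E.
At least one path is unblocked, so d-separation fails.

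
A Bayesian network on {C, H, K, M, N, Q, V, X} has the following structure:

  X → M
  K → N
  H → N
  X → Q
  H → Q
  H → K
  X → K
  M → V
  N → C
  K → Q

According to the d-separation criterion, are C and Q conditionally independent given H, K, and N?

There are 6 undirected paths between C and Q; checking each against the conditioning set {H, K, N}:
Path 1: C ← N ← H → Q
  N is a chain here and N is conditioned on, so the path is blocked at N.
Path 2: C ← N ← H → K → Q
  N is a chain here and N is conditioned on, so the path is blocked at N.
Path 3: C ← N ← H → K ← X → Q
  N is a chain here and N is conditioned on, so the path is blocked at N.
Path 4: C ← N ← K → Q
  N is a chain here and N is conditioned on, so the path is blocked at N.
Path 5: C ← N ← K ← X → Q
  N is a chain here and N is conditioned on, so the path is blocked at N.
Path 6: C ← N ← K ← H → Q
  N is a chain here and N is conditioned on, so the path is blocked at N.
All paths are blocked; C ⊥ Q | {H, K, N} holds.

Yes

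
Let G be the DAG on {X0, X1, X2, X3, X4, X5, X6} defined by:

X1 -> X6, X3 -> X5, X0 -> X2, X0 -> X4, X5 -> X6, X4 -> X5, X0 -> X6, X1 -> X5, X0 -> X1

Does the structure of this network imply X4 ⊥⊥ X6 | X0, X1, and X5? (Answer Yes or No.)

We examine all 6 paths between X4 and X6:
Path 1: X4 ← X0 → X1 → X6
  X0 is a fork here and X0 is conditioned on, so the path is blocked at X0.
Path 2: X4 ← X0 → X1 → X5 → X6
  X0 is a fork here and X0 is conditioned on, so the path is blocked at X0.
Path 3: X4 ← X0 → X6
  X0 is a fork here and X0 is conditioned on, so the path is blocked at X0.
Path 4: X4 → X5 ← X1 ← X0 → X6
  X1 is a chain here and X1 is conditioned on, so the path is blocked at X1.
Path 5: X4 → X5 ← X1 → X6
  X1 is a fork here and X1 is conditioned on, so the path is blocked at X1.
Path 6: X4 → X5 → X6
  X5 is a chain here and X5 is conditioned on, so the path is blocked at X5.
Since every path is blocked, d-separation holds.

Yes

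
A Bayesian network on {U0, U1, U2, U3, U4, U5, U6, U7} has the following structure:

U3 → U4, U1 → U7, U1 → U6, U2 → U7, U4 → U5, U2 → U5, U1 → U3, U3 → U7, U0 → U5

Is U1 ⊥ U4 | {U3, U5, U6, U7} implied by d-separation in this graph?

We examine all 4 paths between U1 and U4:
  1. U1 → U7 ← U2 → U5 ← U4 — U7:collider[open]; U2:fork[open]; U5:collider[open] ⇒ active
  2. U1 → U7 ← U3 → U4 — U7:collider[open]; U3:fork[blocks] ⇒ blocked
  3. U1 → U3 → U7 ← U2 → U5 ← U4 — U3:chain[blocks]; U7:collider[open]; U2:fork[open]; U5:collider[open] ⇒ blocked
  4. U1 → U3 → U4 — U3:chain[blocks] ⇒ blocked
At least one path is unblocked, so d-separation fails.

No — U1 and U4 are not d-separated given {U3, U5, U6, U7}.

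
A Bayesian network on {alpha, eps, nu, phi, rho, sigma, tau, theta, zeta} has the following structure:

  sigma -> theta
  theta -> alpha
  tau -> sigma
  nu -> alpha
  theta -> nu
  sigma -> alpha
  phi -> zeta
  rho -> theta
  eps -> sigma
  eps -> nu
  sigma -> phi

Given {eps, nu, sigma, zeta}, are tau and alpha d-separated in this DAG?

Yes

5 paths connect tau and alpha; each must be blocked for d-separation to hold:
Path 1: tau → sigma → alpha
  sigma is a chain here and sigma is conditioned on, so the path is blocked at sigma.
Path 2: tau → sigma → theta → nu → alpha
  sigma is a chain here and sigma is conditioned on, so the path is blocked at sigma.
Path 3: tau → sigma → theta → alpha
  sigma is a chain here and sigma is conditioned on, so the path is blocked at sigma.
Path 4: tau → sigma ← eps → nu → alpha
  eps is a fork here and eps is conditioned on, so the path is blocked at eps.
Path 5: tau → sigma ← eps → nu ← theta → alpha
  eps is a fork here and eps is conditioned on, so the path is blocked at eps.
Every path is blocked, so tau and alpha are d-separated given {eps, nu, sigma, zeta}.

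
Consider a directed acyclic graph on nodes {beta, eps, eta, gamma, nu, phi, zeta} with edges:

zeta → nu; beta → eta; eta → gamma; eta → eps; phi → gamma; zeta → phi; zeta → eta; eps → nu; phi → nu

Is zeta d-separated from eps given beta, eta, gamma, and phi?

There are 6 undirected paths between zeta and eps; checking each against the conditioning set {beta, eta, gamma, phi}:
  1. zeta → eta → eps — eta:chain[blocks] ⇒ blocked
  2. zeta → eta → gamma ← phi → nu ← eps — eta:chain[blocks]; gamma:collider[open]; phi:fork[blocks]; nu:collider[blocks] ⇒ blocked
  3. zeta → phi → gamma ← eta → eps — phi:chain[blocks]; gamma:collider[open]; eta:fork[blocks] ⇒ blocked
  4. zeta → phi → nu ← eps — phi:chain[blocks]; nu:collider[blocks] ⇒ blocked
  5. zeta → nu ← eps — nu:collider[blocks] ⇒ blocked
  6. zeta → nu ← phi → gamma ← eta → eps — nu:collider[blocks]; phi:fork[blocks]; gamma:collider[open]; eta:fork[blocks] ⇒ blocked
All paths are blocked; zeta ⊥ eps | {beta, eta, gamma, phi} holds.

Yes — zeta and eps are d-separated given {beta, eta, gamma, phi}.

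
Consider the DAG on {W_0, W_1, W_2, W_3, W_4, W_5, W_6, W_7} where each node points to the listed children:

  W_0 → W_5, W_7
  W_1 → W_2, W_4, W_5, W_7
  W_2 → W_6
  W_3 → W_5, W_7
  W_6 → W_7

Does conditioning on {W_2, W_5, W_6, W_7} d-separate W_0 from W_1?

We examine all 6 paths between W_0 and W_1:
  1. W_0 → W_7 ← W_6 ← W_2 ← W_1 — W_7:collider[open]; W_6:chain[blocks]; W_2:chain[blocks] ⇒ blocked
  2. W_0 → W_7 ← W_3 → W_5 ← W_1 — W_7:collider[open]; W_3:fork[open]; W_5:collider[open] ⇒ active
  3. W_0 → W_7 ← W_1 — W_7:collider[open] ⇒ active
  4. W_0 → W_5 ← W_3 → W_7 ← W_6 ← W_2 ← W_1 — W_5:collider[open]; W_3:fork[open]; W_7:collider[open]; W_6:chain[blocks]; W_2:chain[blocks] ⇒ blocked
  5. W_0 → W_5 ← W_3 → W_7 ← W_1 — W_5:collider[open]; W_3:fork[open]; W_7:collider[open] ⇒ active
  6. W_0 → W_5 ← W_1 — W_5:collider[open] ⇒ active
At least one path is unblocked, so d-separation fails.

No — W_0 and W_1 are not d-separated given {W_2, W_5, W_6, W_7}.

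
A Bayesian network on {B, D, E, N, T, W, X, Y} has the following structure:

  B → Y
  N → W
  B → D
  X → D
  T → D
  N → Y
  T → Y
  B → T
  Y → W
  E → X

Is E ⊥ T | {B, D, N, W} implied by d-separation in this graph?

3 paths connect E and T; each must be blocked for d-separation to hold:
  1. E → X → D ← B → Y ← T — X:chain[open]; D:collider[open]; B:fork[blocks]; Y:collider[open] ⇒ blocked
  2. E → X → D ← B → T — X:chain[open]; D:collider[open]; B:fork[blocks] ⇒ blocked
  3. E → X → D ← T — X:chain[open]; D:collider[open] ⇒ active
Since the path E → X → D ← T is active, E and T are not d-separated given {B, D, N, W}.

No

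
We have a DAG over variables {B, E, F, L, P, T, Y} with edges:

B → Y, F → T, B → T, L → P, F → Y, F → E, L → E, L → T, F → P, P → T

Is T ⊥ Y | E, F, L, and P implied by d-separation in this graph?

Enumerating the 6 paths from T to Y and testing each for blocking by {E, F, L, P}:
Path 1: T ← B → Y
  B is a fork and B is not conditioned on — no node blocks this path, so it is active.
Path 2: T ← L → E ← F → Y
  L is a fork here and L is conditioned on, so the path is blocked at L.
Path 3: T ← L → P ← F → Y
  L is a fork here and L is conditioned on, so the path is blocked at L.
Path 4: T ← F → Y
  F is a fork here and F is conditioned on, so the path is blocked at F.
Path 5: T ← P ← L → E ← F → Y
  P is a chain here and P is conditioned on, so the path is blocked at P.
Path 6: T ← P ← F → Y
  P is a chain here and P is conditioned on, so the path is blocked at P.
Because an active path exists, T and Y are not d-separated.

No — T and Y are not d-separated given {E, F, L, P}.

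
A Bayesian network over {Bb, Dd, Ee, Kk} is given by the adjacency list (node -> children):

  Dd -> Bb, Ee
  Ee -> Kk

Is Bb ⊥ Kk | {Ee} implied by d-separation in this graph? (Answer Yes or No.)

Only one path connects Bb and Kk:
Path 1: Bb ← Dd → Ee → Kk
  Ee is a chain here and Ee is conditioned on, so the path is blocked at Ee.
Since every path is blocked, d-separation holds.

Yes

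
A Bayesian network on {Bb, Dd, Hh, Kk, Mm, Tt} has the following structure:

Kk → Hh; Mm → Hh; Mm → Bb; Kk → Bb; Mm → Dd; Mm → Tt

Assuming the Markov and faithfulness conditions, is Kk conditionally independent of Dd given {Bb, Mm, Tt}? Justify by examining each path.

Yes

Enumerating the 2 paths from Kk to Dd and testing each for blocking by {Bb, Mm, Tt}:
  1. Kk → Hh ← Mm → Dd — Hh:collider[blocks]; Mm:fork[blocks] ⇒ blocked
  2. Kk → Bb ← Mm → Dd — Bb:collider[open]; Mm:fork[blocks] ⇒ blocked
Since every path is blocked, d-separation holds.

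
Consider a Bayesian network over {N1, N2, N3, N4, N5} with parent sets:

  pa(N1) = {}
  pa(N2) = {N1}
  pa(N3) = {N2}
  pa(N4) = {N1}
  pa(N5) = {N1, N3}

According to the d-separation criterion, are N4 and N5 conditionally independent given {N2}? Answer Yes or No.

There are 2 undirected paths between N4 and N5; checking each against the conditioning set {N2}:
Path 1: N4 ← N1 → N5
  N1 is a fork and N1 is not conditioned on — no node blocks this path, so it is active.
Path 2: N4 ← N1 → N2 → N3 → N5
  N2 is a chain here and N2 is conditioned on, so the path is blocked at N2.
Because an active path exists, N4 and N5 are not d-separated.

No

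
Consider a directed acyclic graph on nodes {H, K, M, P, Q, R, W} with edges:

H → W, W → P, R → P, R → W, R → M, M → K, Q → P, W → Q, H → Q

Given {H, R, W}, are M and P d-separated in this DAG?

Yes

There are 4 undirected paths between M and P; checking each against the conditioning set {H, R, W}:
Path 1: M ← R → W ← H → Q → P
  R is a fork here and R is conditioned on, so the path is blocked at R.
Path 2: M ← R → W → P
  R is a fork here and R is conditioned on, so the path is blocked at R.
Path 3: M ← R → W → Q → P
  R is a fork here and R is conditioned on, so the path is blocked at R.
Path 4: M ← R → P
  R is a fork here and R is conditioned on, so the path is blocked at R.
All paths are blocked; M ⊥ P | {H, R, W} holds.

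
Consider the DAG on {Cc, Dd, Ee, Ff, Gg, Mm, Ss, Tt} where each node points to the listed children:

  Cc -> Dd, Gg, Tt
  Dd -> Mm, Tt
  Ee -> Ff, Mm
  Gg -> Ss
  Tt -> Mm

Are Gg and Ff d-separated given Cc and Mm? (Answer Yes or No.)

Yes — Gg and Ff are d-separated given {Cc, Mm}.

We examine all 4 paths between Gg and Ff:
  1. Gg ← Cc → Dd → Tt → Mm ← Ee → Ff — Cc:fork[blocks]; Dd:chain[open]; Tt:chain[open]; Mm:collider[open]; Ee:fork[open] ⇒ blocked
  2. Gg ← Cc → Dd → Mm ← Ee → Ff — Cc:fork[blocks]; Dd:chain[open]; Mm:collider[open]; Ee:fork[open] ⇒ blocked
  3. Gg ← Cc → Tt ← Dd → Mm ← Ee → Ff — Cc:fork[blocks]; Tt:collider[open]; Dd:fork[open]; Mm:collider[open]; Ee:fork[open] ⇒ blocked
  4. Gg ← Cc → Tt → Mm ← Ee → Ff — Cc:fork[blocks]; Tt:chain[open]; Mm:collider[open]; Ee:fork[open] ⇒ blocked
Since every path is blocked, d-separation holds.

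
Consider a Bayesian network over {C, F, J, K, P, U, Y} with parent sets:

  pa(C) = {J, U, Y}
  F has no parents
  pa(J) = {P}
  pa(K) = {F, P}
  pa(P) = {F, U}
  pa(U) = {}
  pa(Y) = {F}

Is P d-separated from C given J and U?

There are 4 undirected paths between P and C; checking each against the conditioning set {J, U}:
Path 1: P ← F → Y → C
  F is a fork and F is not conditioned on; Y is a chain and Y is not conditioned on — no node blocks this path, so it is active.
Path 2: P → J → C
  J is a chain here and J is conditioned on, so the path is blocked at J.
Path 3: P ← U → C
  U is a fork here and U is conditioned on, so the path is blocked at U.
Path 4: P → K ← F → Y → C
  K is a collider here and neither K nor any of its descendants is conditioned on, so the collider stays closed — the path is blocked at K.
Since the path P ← F → Y → C is active, P and C are not d-separated given {J, U}.

No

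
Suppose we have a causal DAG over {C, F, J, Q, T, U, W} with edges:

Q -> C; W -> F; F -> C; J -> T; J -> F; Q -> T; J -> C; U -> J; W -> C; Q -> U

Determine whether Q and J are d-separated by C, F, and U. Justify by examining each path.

We examine all 5 paths between Q and J:
  1. Q → T ← J — T:collider[blocks] ⇒ blocked
  2. Q → C ← F ← J — C:collider[open]; F:chain[blocks] ⇒ blocked
  3. Q → C ← W → F ← J — C:collider[open]; W:fork[open]; F:collider[open] ⇒ active
  4. Q → C ← J — C:collider[open] ⇒ active
  5. Q → U → J — U:chain[blocks] ⇒ blocked
Since the path Q → C ← W → F ← J is active, Q and J are not d-separated given {C, F, U}.

No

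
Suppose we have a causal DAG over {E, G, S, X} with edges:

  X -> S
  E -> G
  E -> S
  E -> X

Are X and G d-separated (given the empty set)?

No — X and G are not d-separated given ∅.

Enumerating the 2 paths from X to G and testing each for blocking by ∅:
Path 1: X → S ← E → G
  S is a collider here and neither S nor any of its descendants is conditioned on, so the collider stays closed — the path is blocked at S.
Path 2: X ← E → G
  E is a fork and E is not conditioned on — no node blocks this path, so it is active.
Since the path X ← E → G is active, X and G are not d-separated given ∅.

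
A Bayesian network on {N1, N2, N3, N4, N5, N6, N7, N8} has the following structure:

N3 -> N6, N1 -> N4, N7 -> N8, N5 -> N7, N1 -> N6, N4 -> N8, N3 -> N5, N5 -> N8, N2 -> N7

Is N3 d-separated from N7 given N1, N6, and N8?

No — N3 and N7 are not d-separated given {N1, N6, N8}.

We examine all 4 paths between N3 and N7:
  1. N3 → N5 → N7 — N5:chain[open] ⇒ active
  2. N3 → N5 → N8 ← N7 — N5:chain[open]; N8:collider[open] ⇒ active
  3. N3 → N6 ← N1 → N4 → N8 ← N5 → N7 — N6:collider[open]; N1:fork[blocks]; N4:chain[open]; N8:collider[open]; N5:fork[open] ⇒ blocked
  4. N3 → N6 ← N1 → N4 → N8 ← N7 — N6:collider[open]; N1:fork[blocks]; N4:chain[open]; N8:collider[open] ⇒ blocked
Because an active path exists, N3 and N7 are not d-separated.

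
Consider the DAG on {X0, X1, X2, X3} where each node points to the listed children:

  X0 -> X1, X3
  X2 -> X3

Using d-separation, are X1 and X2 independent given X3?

There is one path between X1 and X2:
Path 1: X1 ← X0 → X3 ← X2
  X0 is a fork and X0 is not conditioned on; X3 is a collider and X3 is conditioned on, which opens it — no node blocks this path, so it is active.
Because an active path exists, X1 and X2 are not d-separated.

No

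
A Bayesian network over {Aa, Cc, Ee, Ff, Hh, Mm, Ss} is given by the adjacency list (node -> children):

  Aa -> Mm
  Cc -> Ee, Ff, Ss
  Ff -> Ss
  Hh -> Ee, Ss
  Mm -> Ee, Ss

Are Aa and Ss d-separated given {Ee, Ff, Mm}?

Yes

Enumerating the 4 paths from Aa to Ss and testing each for blocking by {Ee, Ff, Mm}:
Path 1: Aa → Mm → Ee ← Cc → Ff → Ss
  Mm is a chain here and Mm is conditioned on, so the path is blocked at Mm.
Path 2: Aa → Mm → Ee ← Cc → Ss
  Mm is a chain here and Mm is conditioned on, so the path is blocked at Mm.
Path 3: Aa → Mm → Ee ← Hh → Ss
  Mm is a chain here and Mm is conditioned on, so the path is blocked at Mm.
Path 4: Aa → Mm → Ss
  Mm is a chain here and Mm is conditioned on, so the path is blocked at Mm.
Every path is blocked, so Aa and Ss are d-separated given {Ee, Ff, Mm}.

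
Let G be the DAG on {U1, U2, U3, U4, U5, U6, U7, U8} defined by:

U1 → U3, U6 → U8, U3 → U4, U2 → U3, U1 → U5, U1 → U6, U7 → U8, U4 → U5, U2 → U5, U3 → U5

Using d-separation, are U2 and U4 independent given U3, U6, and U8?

6 paths connect U2 and U4; each must be blocked for d-separation to hold:
  1. U2 → U5 ← U4 — U5:collider[blocks] ⇒ blocked
  2. U2 → U5 ← U1 → U3 → U4 — U5:collider[blocks]; U1:fork[open]; U3:chain[blocks] ⇒ blocked
  3. U2 → U5 ← U3 → U4 — U5:collider[blocks]; U3:fork[blocks] ⇒ blocked
  4. U2 → U3 → U5 ← U4 — U3:chain[blocks]; U5:collider[blocks] ⇒ blocked
  5. U2 → U3 → U4 — U3:chain[blocks] ⇒ blocked
  6. U2 → U3 ← U1 → U5 ← U4 — U3:collider[open]; U1:fork[open]; U5:collider[blocks] ⇒ blocked
Every path is blocked, so U2 and U4 are d-separated given {U3, U6, U8}.

Yes — U2 and U4 are d-separated given {U3, U6, U8}.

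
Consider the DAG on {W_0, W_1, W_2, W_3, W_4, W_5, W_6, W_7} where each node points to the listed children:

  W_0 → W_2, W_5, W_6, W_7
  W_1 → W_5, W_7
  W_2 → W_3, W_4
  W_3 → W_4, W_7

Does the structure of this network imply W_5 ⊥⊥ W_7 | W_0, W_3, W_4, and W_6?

No

There are 4 undirected paths between W_5 and W_7; checking each against the conditioning set {W_0, W_3, W_4, W_6}:
  1. W_5 ← W_0 → W_7 — W_0:fork[blocks] ⇒ blocked
  2. W_5 ← W_0 → W_2 → W_3 → W_7 — W_0:fork[blocks]; W_2:chain[open]; W_3:chain[blocks] ⇒ blocked
  3. W_5 ← W_0 → W_2 → W_4 ← W_3 → W_7 — W_0:fork[blocks]; W_2:chain[open]; W_4:collider[open]; W_3:fork[blocks] ⇒ blocked
  4. W_5 ← W_1 → W_7 — W_1:fork[open] ⇒ active
Since the path W_5 ← W_1 → W_7 is active, W_5 and W_7 are not d-separated given {W_0, W_3, W_4, W_6}.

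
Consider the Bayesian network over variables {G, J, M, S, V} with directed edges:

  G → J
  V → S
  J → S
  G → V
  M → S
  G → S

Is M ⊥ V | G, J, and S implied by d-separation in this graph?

3 paths connect M and V; each must be blocked for d-separation to hold:
  1. M → S ← V — S:collider[open] ⇒ active
  2. M → S ← G → V — S:collider[open]; G:fork[blocks] ⇒ blocked
  3. M → S ← J ← G → V — S:collider[open]; J:chain[blocks]; G:fork[blocks] ⇒ blocked
At least one path is unblocked, so d-separation fails.

No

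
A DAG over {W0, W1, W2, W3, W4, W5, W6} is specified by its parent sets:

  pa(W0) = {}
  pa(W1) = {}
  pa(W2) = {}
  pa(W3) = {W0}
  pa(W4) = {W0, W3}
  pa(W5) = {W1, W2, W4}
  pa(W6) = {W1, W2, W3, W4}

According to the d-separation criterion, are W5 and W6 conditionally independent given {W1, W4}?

No — W5 and W6 are not d-separated given {W1, W4}.

5 paths connect W5 and W6; each must be blocked for d-separation to hold:
Path 1: W5 ← W1 → W6
  W1 is a fork here and W1 is conditioned on, so the path is blocked at W1.
Path 2: W5 ← W2 → W6
  W2 is a fork and W2 is not conditioned on — no node blocks this path, so it is active.
Path 3: W5 ← W4 ← W0 → W3 → W6
  W4 is a chain here and W4 is conditioned on, so the path is blocked at W4.
Path 4: W5 ← W4 → W6
  W4 is a fork here and W4 is conditioned on, so the path is blocked at W4.
Path 5: W5 ← W4 ← W3 → W6
  W4 is a chain here and W4 is conditioned on, so the path is blocked at W4.
Since the path W5 ← W2 → W6 is active, W5 and W6 are not d-separated given {W1, W4}.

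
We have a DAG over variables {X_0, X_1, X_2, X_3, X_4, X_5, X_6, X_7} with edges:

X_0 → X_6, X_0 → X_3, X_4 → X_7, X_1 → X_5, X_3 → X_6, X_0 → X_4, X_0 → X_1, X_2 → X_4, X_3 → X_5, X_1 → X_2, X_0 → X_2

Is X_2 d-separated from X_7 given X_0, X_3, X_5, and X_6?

Enumerating the 5 paths from X_2 to X_7 and testing each for blocking by {X_0, X_3, X_5, X_6}:
Path 1: X_2 → X_4 → X_7
  X_4 is a chain and X_4 is not conditioned on — no node blocks this path, so it is active.
Path 2: X_2 ← X_1 → X_5 ← X_3 → X_6 ← X_0 → X_4 → X_7
  X_3 is a fork here and X_3 is conditioned on, so the path is blocked at X_3.
Path 3: X_2 ← X_1 → X_5 ← X_3 ← X_0 → X_4 → X_7
  X_3 is a chain here and X_3 is conditioned on, so the path is blocked at X_3.
Path 4: X_2 ← X_1 ← X_0 → X_4 → X_7
  X_0 is a fork here and X_0 is conditioned on, so the path is blocked at X_0.
Path 5: X_2 ← X_0 → X_4 → X_7
  X_0 is a fork here and X_0 is conditioned on, so the path is blocked at X_0.
Since the path X_2 → X_4 → X_7 is active, X_2 and X_7 are not d-separated given {X_0, X_3, X_5, X_6}.

No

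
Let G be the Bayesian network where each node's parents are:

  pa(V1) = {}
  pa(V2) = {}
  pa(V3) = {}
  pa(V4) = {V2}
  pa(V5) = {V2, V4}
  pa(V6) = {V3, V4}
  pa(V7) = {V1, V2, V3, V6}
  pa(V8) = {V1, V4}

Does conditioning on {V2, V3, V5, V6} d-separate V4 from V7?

Yes

Enumerating the 5 paths from V4 to V7 and testing each for blocking by {V2, V3, V5, V6}:
  1. V4 ← V2 → V7 — V2:fork[blocks] ⇒ blocked
  2. V4 → V8 ← V1 → V7 — V8:collider[blocks]; V1:fork[open] ⇒ blocked
  3. V4 → V5 ← V2 → V7 — V5:collider[open]; V2:fork[blocks] ⇒ blocked
  4. V4 → V6 → V7 — V6:chain[blocks] ⇒ blocked
  5. V4 → V6 ← V3 → V7 — V6:collider[open]; V3:fork[blocks] ⇒ blocked
Every path is blocked, so V4 and V7 are d-separated given {V2, V3, V5, V6}.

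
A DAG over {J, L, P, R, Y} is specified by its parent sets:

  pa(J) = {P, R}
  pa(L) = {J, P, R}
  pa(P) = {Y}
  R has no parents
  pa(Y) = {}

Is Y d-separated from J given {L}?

We examine all 3 paths between Y and J:
  1. Y → P → L ← J — P:chain[open]; L:collider[open] ⇒ active
  2. Y → P → L ← R → J — P:chain[open]; L:collider[open]; R:fork[open] ⇒ active
  3. Y → P → J — P:chain[open] ⇒ active
Since the path Y → P → L ← J is active, Y and J are not d-separated given {L}.

No — Y and J are not d-separated given {L}.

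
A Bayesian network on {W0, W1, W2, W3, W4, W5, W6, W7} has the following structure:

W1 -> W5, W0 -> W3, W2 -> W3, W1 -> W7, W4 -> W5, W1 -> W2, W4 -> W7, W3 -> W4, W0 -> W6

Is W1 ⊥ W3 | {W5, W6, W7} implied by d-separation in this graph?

Enumerating the 3 paths from W1 to W3 and testing each for blocking by {W5, W6, W7}:
  1. W1 → W5 ← W4 ← W3 — W5:collider[open]; W4:chain[open] ⇒ active
  2. W1 → W7 ← W4 ← W3 — W7:collider[open]; W4:chain[open] ⇒ active
  3. W1 → W2 → W3 — W2:chain[open] ⇒ active
At least one path is unblocked, so d-separation fails.

No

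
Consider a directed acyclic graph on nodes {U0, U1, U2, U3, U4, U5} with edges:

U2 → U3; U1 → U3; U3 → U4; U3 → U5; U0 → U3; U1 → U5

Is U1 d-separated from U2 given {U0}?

2 paths connect U1 and U2; each must be blocked for d-separation to hold:
Path 1: U1 → U5 ← U3 ← U2
  U5 is a collider here and neither U5 nor any of its descendants is conditioned on, so the collider stays closed — the path is blocked at U5.
Path 2: U1 → U3 ← U2
  U3 is a collider here and neither U3 nor any of its descendants is conditioned on, so the collider stays closed — the path is blocked at U3.
Every path is blocked, so U1 and U2 are d-separated given {U0}.

Yes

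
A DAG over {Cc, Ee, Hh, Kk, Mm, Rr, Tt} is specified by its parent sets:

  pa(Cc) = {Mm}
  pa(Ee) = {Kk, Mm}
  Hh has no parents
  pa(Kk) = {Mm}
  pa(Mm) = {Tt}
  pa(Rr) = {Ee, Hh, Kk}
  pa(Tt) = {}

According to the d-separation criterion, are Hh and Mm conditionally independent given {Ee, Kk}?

4 paths connect Hh and Mm; each must be blocked for d-separation to hold:
Path 1: Hh → Rr ← Ee ← Kk ← Mm
  Rr is a collider here and neither Rr nor any of its descendants is conditioned on, so the collider stays closed — the path is blocked at Rr.
Path 2: Hh → Rr ← Ee ← Mm
  Rr is a collider here and neither Rr nor any of its descendants is conditioned on, so the collider stays closed — the path is blocked at Rr.
Path 3: Hh → Rr ← Kk → Ee ← Mm
  Rr is a collider here and neither Rr nor any of its descendants is conditioned on, so the collider stays closed — the path is blocked at Rr.
Path 4: Hh → Rr ← Kk ← Mm
  Rr is a collider here and neither Rr nor any of its descendants is conditioned on, so the collider stays closed — the path is blocked at Rr.
Every path is blocked, so Hh and Mm are d-separated given {Ee, Kk}.

Yes — Hh and Mm are d-separated given {Ee, Kk}.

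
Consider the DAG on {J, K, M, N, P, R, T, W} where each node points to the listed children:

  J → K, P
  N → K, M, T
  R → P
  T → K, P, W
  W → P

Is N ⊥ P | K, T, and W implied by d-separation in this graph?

We examine all 6 paths between N and P:
Path 1: N → K ← J → P
  K is a collider and K is conditioned on, which opens it; J is a fork and J is not conditioned on — no node blocks this path, so it is active.
Path 2: N → K ← T → P
  T is a fork here and T is conditioned on, so the path is blocked at T.
Path 3: N → K ← T → W → P
  T is a fork here and T is conditioned on, so the path is blocked at T.
Path 4: N → T → P
  T is a chain here and T is conditioned on, so the path is blocked at T.
Path 5: N → T → K ← J → P
  T is a chain here and T is conditioned on, so the path is blocked at T.
Path 6: N → T → W → P
  T is a chain here and T is conditioned on, so the path is blocked at T.
At least one path is unblocked, so d-separation fails.

No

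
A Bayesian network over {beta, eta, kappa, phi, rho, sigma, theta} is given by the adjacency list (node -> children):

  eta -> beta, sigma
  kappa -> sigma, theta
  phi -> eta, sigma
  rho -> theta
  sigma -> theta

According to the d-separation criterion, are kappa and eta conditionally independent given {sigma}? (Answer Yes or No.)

4 paths connect kappa and eta; each must be blocked for d-separation to hold:
  1. kappa → sigma ← phi → eta — sigma:collider[open]; phi:fork[open] ⇒ active
  2. kappa → sigma ← eta — sigma:collider[open] ⇒ active
  3. kappa → theta ← sigma ← phi → eta — theta:collider[blocks]; sigma:chain[blocks]; phi:fork[open] ⇒ blocked
  4. kappa → theta ← sigma ← eta — theta:collider[blocks]; sigma:chain[blocks] ⇒ blocked
At least one path is unblocked, so d-separation fails.

No — kappa and eta are not d-separated given {sigma}.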